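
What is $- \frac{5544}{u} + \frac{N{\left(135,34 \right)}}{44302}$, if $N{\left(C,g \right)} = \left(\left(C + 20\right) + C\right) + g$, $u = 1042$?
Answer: $- \frac{61318170}{11540671} \approx -5.3132$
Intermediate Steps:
$N{\left(C,g \right)} = 20 + g + 2 C$ ($N{\left(C,g \right)} = \left(\left(20 + C\right) + C\right) + g = \left(20 + 2 C\right) + g = 20 + g + 2 C$)
$- \frac{5544}{u} + \frac{N{\left(135,34 \right)}}{44302} = - \frac{5544}{1042} + \frac{20 + 34 + 2 \cdot 135}{44302} = \left(-5544\right) \frac{1}{1042} + \left(20 + 34 + 270\right) \frac{1}{44302} = - \frac{2772}{521} + 324 \cdot \frac{1}{44302} = - \frac{2772}{521} + \frac{162}{22151} = - \frac{61318170}{11540671}$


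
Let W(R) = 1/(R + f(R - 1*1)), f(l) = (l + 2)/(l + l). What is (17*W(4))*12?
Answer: 1224/29 ≈ 42.207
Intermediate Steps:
f(l) = (2 + l)/(2*l) (f(l) = (2 + l)/((2*l)) = (2 + l)*(1/(2*l)) = (2 + l)/(2*l))
W(R) = 1/(R + (1 + R)/(2*(-1 + R))) (W(R) = 1/(R + (2 + (R - 1*1))/(2*(R - 1*1))) = 1/(R + (2 + (R - 1))/(2*(R - 1))) = 1/(R + (2 + (-1 + R))/(2*(-1 + R))) = 1/(R + (1 + R)/(2*(-1 + R))))
(17*W(4))*12 = (17*(2*(-1 + 4)/(1 - 1*4 + 2*4**2)))*12 = (17*(2*3/(1 - 4 + 2*16)))*12 = (17*(2*3/(1 - 4 + 32)))*12 = (17*(2*3/29))*12 = (17*(2*(1/29)*3))*12 = (17*(6/29))*12 = (102/29)*12 = 1224/29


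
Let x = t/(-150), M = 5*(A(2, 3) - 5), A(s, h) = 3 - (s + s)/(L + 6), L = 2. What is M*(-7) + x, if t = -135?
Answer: 442/5 ≈ 88.400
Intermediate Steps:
A(s, h) = 3 - s/4 (A(s, h) = 3 - (s + s)/(2 + 6) = 3 - 2*s/8 = 3 - s/4)
M = -25/2 (M = 5*((3 - ¼*2) - 5) = 5*((3 - ½) - 5) = 5*(5/2 - 5) = 5*(-5/2) = -25/2 ≈ -12.500)
x = 9/10 (x = -135/(-150) = -135*(-1/150) = 9/10 ≈ 0.90000)
M*(-7) + x = -25/2*(-7) + 9/10 = 175/2 + 9/10 = 442/5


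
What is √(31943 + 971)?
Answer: √32914 ≈ 181.42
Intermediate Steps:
√(31943 + 971) = √32914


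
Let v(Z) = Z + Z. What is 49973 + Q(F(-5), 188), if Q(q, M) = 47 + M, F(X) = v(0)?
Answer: 50208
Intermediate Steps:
v(Z) = 2*Z
F(X) = 0 (F(X) = 2*0 = 0)
49973 + Q(F(-5), 188) = 49973 + (47 + 188) = 49973 + 235 = 50208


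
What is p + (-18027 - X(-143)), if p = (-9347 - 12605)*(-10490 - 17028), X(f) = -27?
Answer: 604057136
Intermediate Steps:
p = 604075136 (p = -21952*(-27518) = 604075136)
p + (-18027 - X(-143)) = 604075136 + (-18027 - 1*(-27)) = 604075136 + (-18027 + 27) = 604075136 - 18000 = 604057136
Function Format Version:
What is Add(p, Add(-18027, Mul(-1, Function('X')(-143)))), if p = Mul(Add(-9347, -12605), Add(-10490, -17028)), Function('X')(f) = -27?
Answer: 604057136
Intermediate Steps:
p = 604075136 (p = Mul(-21952, -27518) = 604075136)
Add(p, Add(-18027, Mul(-1, Function('X')(-143)))) = Add(604075136, Add(-18027, Mul(-1, -27))) = Add(604075136, Add(-18027, 27)) = Add(604075136, -18000) = 604057136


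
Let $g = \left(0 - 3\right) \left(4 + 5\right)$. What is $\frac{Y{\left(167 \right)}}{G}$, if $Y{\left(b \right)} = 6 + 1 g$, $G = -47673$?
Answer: $\frac{7}{15891} \approx 0.0004405$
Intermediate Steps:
$g = -27$ ($g = \left(-3\right) 9 = -27$)
$Y{\left(b \right)} = -21$ ($Y{\left(b \right)} = 6 + 1 \left(-27\right) = 6 - 27 = -21$)
$\frac{Y{\left(167 \right)}}{G} = - \frac{21}{-47673} = \left(-21\right) \left(- \frac{1}{47673}\right) = \frac{7}{15891}$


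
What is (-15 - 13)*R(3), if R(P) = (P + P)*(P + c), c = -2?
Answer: -168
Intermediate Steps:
R(P) = 2*P*(-2 + P) (R(P) = (P + P)*(P - 2) = (2*P)*(-2 + P) = 2*P*(-2 + P))
(-15 - 13)*R(3) = (-15 - 13)*(2*3*(-2 + 3)) = -56*3 = -28*6 = -168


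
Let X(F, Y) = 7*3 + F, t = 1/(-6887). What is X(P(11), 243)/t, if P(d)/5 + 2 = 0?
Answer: -75757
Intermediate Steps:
P(d) = -10 (P(d) = -10 + 5*0 = -10 + 0 = -10)
t = -1/6887 ≈ -0.00014520
X(F, Y) = 21 + F
X(P(11), 243)/t = (21 - 10)/(-1/6887) = 11*(-6887) = -75757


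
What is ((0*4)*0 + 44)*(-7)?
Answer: -308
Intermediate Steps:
((0*4)*0 + 44)*(-7) = (0*0 + 44)*(-7) = (0 + 44)*(-7) = 44*(-7) = -308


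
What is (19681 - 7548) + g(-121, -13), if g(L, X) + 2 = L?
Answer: 12010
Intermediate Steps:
g(L, X) = -2 + L
(19681 - 7548) + g(-121, -13) = (19681 - 7548) + (-2 - 121) = 12133 - 123 = 12010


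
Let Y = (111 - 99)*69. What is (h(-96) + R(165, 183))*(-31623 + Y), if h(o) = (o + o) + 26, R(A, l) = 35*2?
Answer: 2956320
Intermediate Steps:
R(A, l) = 70
Y = 828 (Y = 12*69 = 828)
h(o) = 26 + 2*o (h(o) = 2*o + 26 = 26 + 2*o)
(h(-96) + R(165, 183))*(-31623 + Y) = ((26 + 2*(-96)) + 70)*(-31623 + 828) = ((26 - 192) + 70)*(-30795) = (-166 + 70)*(-30795) = -96*(-30795) = 2956320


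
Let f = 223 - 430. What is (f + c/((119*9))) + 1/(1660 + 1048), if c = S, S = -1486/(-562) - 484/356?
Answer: -15014176317437/72532802412 ≈ -207.00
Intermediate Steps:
S = 32126/25009 (S = -1486*(-1/562) - 484*1/356 = 743/281 - 121/89 = 32126/25009 ≈ 1.2846)
f = -207
c = 32126/25009 ≈ 1.2846
(f + c/((119*9))) + 1/(1660 + 1048) = (-207 + 32126/(25009*((119*9)))) + 1/(1660 + 1048) = (-207 + (32126/25009)/1071) + 1/2708 = (-207 + (32126/25009)*(1/1071)) + 1/2708 = (-207 + 32126/26784639) + 1/2708 = -5544388147/26784639 + 1/2708 = -15014176317437/72532802412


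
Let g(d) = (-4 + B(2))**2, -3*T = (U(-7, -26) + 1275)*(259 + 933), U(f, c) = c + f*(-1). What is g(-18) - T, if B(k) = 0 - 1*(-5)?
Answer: 1497155/3 ≈ 4.9905e+5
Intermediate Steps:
B(k) = 5 (B(k) = 0 + 5 = 5)
U(f, c) = c - f
T = -1497152/3 (T = -((-26 - 1*(-7)) + 1275)*(259 + 933)/3 = -((-26 + 7) + 1275)*1192/3 = -(-19 + 1275)*1192/3 = -1256*1192/3 = -1/3*1497152 = -1497152/3 ≈ -4.9905e+5)
g(d) = 1 (g(d) = (-4 + 5)**2 = 1**2 = 1)
g(-18) - T = 1 - 1*(-1497152/3) = 1 + 1497152/3 = 1497155/3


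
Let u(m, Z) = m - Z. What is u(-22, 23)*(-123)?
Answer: 5535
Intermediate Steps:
u(-22, 23)*(-123) = (-22 - 1*23)*(-123) = (-22 - 23)*(-123) = -45*(-123) = 5535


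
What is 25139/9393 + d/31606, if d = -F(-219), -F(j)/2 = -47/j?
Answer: 29000975198/10835943267 ≈ 2.6764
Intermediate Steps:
F(j) = 94/j (F(j) = -(-94)/j = 94/j)
d = 94/219 (d = -94/(-219) = -94*(-1)/219 = -1*(-94/219) = 94/219 ≈ 0.42922)
25139/9393 + d/31606 = 25139/9393 + (94/219)/31606 = 25139*(1/9393) + (94/219)*(1/31606) = 25139/9393 + 47/3460857 = 29000975198/10835943267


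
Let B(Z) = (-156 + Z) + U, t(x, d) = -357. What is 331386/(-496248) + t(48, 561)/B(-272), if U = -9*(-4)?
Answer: 281293/1157912 ≈ 0.24293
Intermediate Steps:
U = 36
B(Z) = -120 + Z (B(Z) = (-156 + Z) + 36 = -120 + Z)
331386/(-496248) + t(48, 561)/B(-272) = 331386/(-496248) - 357/(-120 - 272) = 331386*(-1/496248) - 357/(-392) = -55231/82708 - 357*(-1/392) = -55231/82708 + 51/56 = 281293/1157912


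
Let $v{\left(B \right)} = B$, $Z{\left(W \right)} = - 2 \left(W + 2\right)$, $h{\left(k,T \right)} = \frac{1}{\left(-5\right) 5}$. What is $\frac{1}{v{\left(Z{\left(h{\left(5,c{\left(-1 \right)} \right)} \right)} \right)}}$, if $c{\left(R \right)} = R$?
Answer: $- \frac{25}{98} \approx -0.2551$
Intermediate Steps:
$h{\left(k,T \right)} = - \frac{1}{25}$ ($h{\left(k,T \right)} = \frac{1}{-25} = - \frac{1}{25}$)
$Z{\left(W \right)} = -4 - 2 W$ ($Z{\left(W \right)} = - 2 \left(2 + W\right) = -4 - 2 W$)
$\frac{1}{v{\left(Z{\left(h{\left(5,c{\left(-1 \right)} \right)} \right)} \right)}} = \frac{1}{-4 - - \frac{2}{25}} = \frac{1}{-4 + \frac{2}{25}} = \frac{1}{- \frac{98}{25}} = - \frac{25}{98}$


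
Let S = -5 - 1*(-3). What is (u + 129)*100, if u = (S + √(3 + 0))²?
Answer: 13600 - 400*√3 ≈ 12907.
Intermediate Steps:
S = -2 (S = -5 + 3 = -2)
u = (-2 + √3)² (u = (-2 + √(3 + 0))² = (-2 + √3)² ≈ 0.071797)
(u + 129)*100 = ((2 - √3)² + 129)*100 = (129 + (2 - √3)²)*100 = 12900 + 100*(2 - √3)²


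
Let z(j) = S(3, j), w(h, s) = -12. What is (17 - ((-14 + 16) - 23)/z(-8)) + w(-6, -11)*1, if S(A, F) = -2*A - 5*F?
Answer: 191/34 ≈ 5.6176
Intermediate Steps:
S(A, F) = -5*F - 2*A
z(j) = -6 - 5*j (z(j) = -5*j - 2*3 = -5*j - 6 = -6 - 5*j)
(17 - ((-14 + 16) - 23)/z(-8)) + w(-6, -11)*1 = (17 - ((-14 + 16) - 23)/(-6 - 5*(-8))) - 12*1 = (17 - (2 - 23)/(-6 + 40)) - 12 = (17 - (-21)/34) - 12 = (17 - 1*(-21/34)) - 12 = (17 + 21/34) - 12 = 599/34 - 12 = 191/34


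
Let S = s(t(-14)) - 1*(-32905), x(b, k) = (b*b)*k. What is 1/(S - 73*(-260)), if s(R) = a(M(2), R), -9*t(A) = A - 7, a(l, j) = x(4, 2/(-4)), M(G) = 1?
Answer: 1/51877 ≈ 1.9276e-5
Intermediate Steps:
x(b, k) = k*b**2 (x(b, k) = b**2*k = k*b**2)
a(l, j) = -8 (a(l, j) = (2/(-4))*4**2 = (2*(-1/4))*16 = -1/2*16 = -8)
t(A) = 7/9 - A/9 (t(A) = -(A - 7)/9 = -(-7 + A)/9 = 7/9 - A/9)
s(R) = -8
S = 32897 (S = -8 - 1*(-32905) = -8 + 32905 = 32897)
1/(S - 73*(-260)) = 1/(32897 - 73*(-260)) = 1/(32897 + 18980) = 1/51877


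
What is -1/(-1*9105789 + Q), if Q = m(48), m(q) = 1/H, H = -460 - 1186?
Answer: 1646/14988128695 ≈ 1.0982e-7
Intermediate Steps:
H = -1646
m(q) = -1/1646 (m(q) = 1/(-1646) = -1/1646)
Q = -1/1646 ≈ -0.00060753
-1/(-1*9105789 + Q) = -1/(-1*9105789 - 1/1646) = -1/(-9105789 - 1/1646) = -1/(-14988128695/1646) = -1*(-1646/14988128695) = 1646/14988128695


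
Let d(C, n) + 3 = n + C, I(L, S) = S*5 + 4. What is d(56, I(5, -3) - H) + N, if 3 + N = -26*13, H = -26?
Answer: -273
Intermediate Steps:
I(L, S) = 4 + 5*S (I(L, S) = 5*S + 4 = 4 + 5*S)
N = -341 (N = -3 - 26*13 = -3 - 338 = -341)
d(C, n) = -3 + C + n (d(C, n) = -3 + (n + C) = -3 + (C + n) = -3 + C + n)
d(56, I(5, -3) - H) + N = (-3 + 56 + ((4 + 5*(-3)) - 1*(-26))) - 341 = (-3 + 56 + ((4 - 15) + 26)) - 341 = (-3 + 56 + (-11 + 26)) - 341 = (-3 + 56 + 15) - 341 = 68 - 341 = -273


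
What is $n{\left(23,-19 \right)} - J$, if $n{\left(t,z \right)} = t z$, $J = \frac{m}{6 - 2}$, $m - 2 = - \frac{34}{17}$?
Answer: $-437$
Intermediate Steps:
$m = 0$ ($m = 2 - \frac{34}{17} = 2 - 2 = 0$)
$J = 0$ ($J = \frac{0}{6 - 2} = \frac{0}{4} = 0 \cdot \frac{1}{4} = 0$)
$n{\left(23,-19 \right)} - J = 23 \left(-19\right) - 0 = -437 + 0 = -437$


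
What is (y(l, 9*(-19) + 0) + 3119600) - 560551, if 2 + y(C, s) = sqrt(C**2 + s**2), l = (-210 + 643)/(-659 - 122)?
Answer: 2559047 + sqrt(17836057090)/781 ≈ 2.5592e+6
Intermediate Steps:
l = -433/781 (l = 433/(-781) = 433*(-1/781) = -433/781 ≈ -0.55442)
y(C, s) = -2 + sqrt(C**2 + s**2)
(y(l, 9*(-19) + 0) + 3119600) - 560551 = ((-2 + sqrt((-433/781)**2 + (9*(-19) + 0)**2)) + 3119600) - 560551 = ((-2 + sqrt(187489/609961 + (-171 + 0)**2)) + 3119600) - 560551 = ((-2 + sqrt(187489/609961 + (-171)**2)) + 3119600) - 560551 = ((-2 + sqrt(187489/609961 + 29241)) + 3119600) - 560551 = ((-2 + sqrt(17836057090/609961)) + 3119600) - 560551 = ((-2 + sqrt(17836057090)/781) + 3119600) - 560551 = (3119598 + sqrt(17836057090)/781) - 560551 = 2559047 + sqrt(17836057090)/781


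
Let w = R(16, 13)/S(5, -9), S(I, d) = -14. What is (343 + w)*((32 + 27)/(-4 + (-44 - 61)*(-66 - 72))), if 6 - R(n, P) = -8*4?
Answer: 70269/50701 ≈ 1.3859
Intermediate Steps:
R(n, P) = 38 (R(n, P) = 6 - (-8)*4 = 6 - 1*(-32) = 6 + 32 = 38)
w = -19/7 (w = 38/(-14) = 38*(-1/14) = -19/7 ≈ -2.7143)
(343 + w)*((32 + 27)/(-4 + (-44 - 61)*(-66 - 72))) = (343 - 19/7)*((32 + 27)/(-4 + (-44 - 61)*(-66 - 72))) = 2382*(59/(-4 - 105*(-138)))/7 = 2382*(59/(-4 + 14490))/7 = 2382*(59/14486)/7 = 2382*(59*(1/14486))/7 = (2382/7)*(59/14486) = 70269/50701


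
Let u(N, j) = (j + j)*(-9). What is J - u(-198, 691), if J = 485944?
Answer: 498382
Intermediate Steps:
u(N, j) = -18*j (u(N, j) = (2*j)*(-9) = -18*j)
J - u(-198, 691) = 485944 - (-18)*691 = 485944 - 1*(-12438) = 485944 + 12438 = 498382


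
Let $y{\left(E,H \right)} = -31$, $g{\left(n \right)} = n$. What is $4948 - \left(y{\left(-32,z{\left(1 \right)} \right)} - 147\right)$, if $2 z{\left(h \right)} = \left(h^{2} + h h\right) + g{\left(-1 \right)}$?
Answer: $5126$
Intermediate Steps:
$z{\left(h \right)} = - \frac{1}{2} + h^{2}$ ($z{\left(h \right)} = \frac{\left(h^{2} + h h\right) - 1}{2} = \frac{\left(h^{2} + h^{2}\right) - 1}{2} = \frac{2 h^{2} - 1}{2} = \frac{-1 + 2 h^{2}}{2} = - \frac{1}{2} + h^{2}$)
$4948 - \left(y{\left(-32,z{\left(1 \right)} \right)} - 147\right) = 4948 - \left(-31 - 147\right) = 4948 - -178 = 4948 + 178 = 5126$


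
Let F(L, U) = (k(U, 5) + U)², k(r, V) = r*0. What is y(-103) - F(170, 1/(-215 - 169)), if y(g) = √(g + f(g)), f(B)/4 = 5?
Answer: -1/147456 + I*√83 ≈ -6.7817e-6 + 9.1104*I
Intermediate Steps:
k(r, V) = 0
f(B) = 20 (f(B) = 4*5 = 20)
F(L, U) = U² (F(L, U) = (0 + U)² = U²)
y(g) = √(20 + g) (y(g) = √(g + 20) = √(20 + g))
y(-103) - F(170, 1/(-215 - 169)) = √(20 - 103) - (1/(-215 - 169))² = √(-83) - (1/(-384))² = I*√83 - (-1/384)² = I*√83 - 1*1/147456 = I*√83 - 1/147456 = -1/147456 + I*√83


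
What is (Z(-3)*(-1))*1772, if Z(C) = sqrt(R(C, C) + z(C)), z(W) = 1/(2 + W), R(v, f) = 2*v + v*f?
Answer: -1772*sqrt(2) ≈ -2506.0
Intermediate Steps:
R(v, f) = 2*v + f*v
Z(C) = sqrt(1/(2 + C) + C*(2 + C)) (Z(C) = sqrt(C*(2 + C) + 1/(2 + C)) = sqrt(1/(2 + C) + C*(2 + C)))
(Z(-3)*(-1))*1772 = (sqrt((1 - 3*(2 - 3)**2)/(2 - 3))*(-1))*1772 = (sqrt((1 - 3*(-1)**2)/(-1))*(-1))*1772 = (sqrt(-(1 - 3*1))*(-1))*1772 = (sqrt(-(1 - 3))*(-1))*1772 = (sqrt(-1*(-2))*(-1))*1772 = (sqrt(2)*(-1))*1772 = -sqrt(2)*1772 = -1772*sqrt(2)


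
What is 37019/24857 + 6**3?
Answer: 5406131/24857 ≈ 217.49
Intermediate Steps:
37019/24857 + 6**3 = 37019*(1/24857) + 216 = 37019/24857 + 216 = 5406131/24857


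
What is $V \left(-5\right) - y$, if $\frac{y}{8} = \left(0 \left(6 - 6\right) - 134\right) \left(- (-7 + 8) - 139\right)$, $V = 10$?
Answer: $-150130$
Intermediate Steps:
$y = 150080$ ($y = 8 \left(0 \left(6 - 6\right) - 134\right) \left(- (-7 + 8) - 139\right) = 8 \left(0 \cdot 0 - 134\right) \left(\left(-1\right) 1 - 139\right) = 8 \left(0 - 134\right) \left(-1 - 139\right) = 8 \left(\left(-134\right) \left(-140\right)\right) = 8 \cdot 18760 = 150080$)
$V \left(-5\right) - y = 10 \left(-5\right) - 150080 = -50 - 150080 = -150130$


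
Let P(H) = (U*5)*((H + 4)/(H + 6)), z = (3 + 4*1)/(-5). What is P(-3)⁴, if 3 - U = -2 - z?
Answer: 1296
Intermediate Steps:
z = -7/5 (z = (3 + 4)*(-⅕) = 7*(-⅕) = -7/5 ≈ -1.4000)
U = 18/5 (U = 3 - (-2 - 1*(-7/5)) = 3 - (-2 + 7/5) = 3 - 1*(-⅗) = 3 + ⅗ = 18/5 ≈ 3.6000)
P(H) = 18*(4 + H)/(6 + H) (P(H) = ((18/5)*5)*((H + 4)/(H + 6)) = 18*((4 + H)/(6 + H)) = 18*(4 + H)/(6 + H))
P(-3)⁴ = (18*(4 - 3)/(6 - 3))⁴ = (18*1/3)⁴ = (18*(⅓)*1)⁴ = 6⁴ = 1296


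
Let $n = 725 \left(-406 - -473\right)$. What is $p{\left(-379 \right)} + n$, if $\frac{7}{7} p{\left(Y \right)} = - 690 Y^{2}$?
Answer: $-99063715$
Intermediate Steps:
$n = 48575$ ($n = 725 \left(-406 + 473\right) = 725 \cdot 67 = 48575$)
$p{\left(Y \right)} = - 690 Y^{2}$
$p{\left(-379 \right)} + n = - 690 \left(-379\right)^{2} + 48575 = \left(-690\right) 143641 + 48575 = -99112290 + 48575 = -99063715$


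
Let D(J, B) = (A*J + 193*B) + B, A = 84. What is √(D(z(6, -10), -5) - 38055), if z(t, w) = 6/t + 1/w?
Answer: I*√973735/5 ≈ 197.36*I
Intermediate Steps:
z(t, w) = 1/w + 6/t (z(t, w) = 6/t + 1/w = 1/w + 6/t)
D(J, B) = 84*J + 194*B (D(J, B) = (84*J + 193*B) + B = 84*J + 194*B)
√(D(z(6, -10), -5) - 38055) = √((84*(1/(-10) + 6/6) + 194*(-5)) - 38055) = √((84*(-⅒ + 6*(⅙)) - 970) - 38055) = √((84*(-⅒ + 1) - 970) - 38055) = √((84*(9/10) - 970) - 38055) = √((378/5 - 970) - 38055) = √(-4472/5 - 38055) = √(-194747/5) = I*√973735/5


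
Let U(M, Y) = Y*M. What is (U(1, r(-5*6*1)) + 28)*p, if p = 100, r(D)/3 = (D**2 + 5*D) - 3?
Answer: 226900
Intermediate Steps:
r(D) = -9 + 3*D**2 + 15*D (r(D) = 3*((D**2 + 5*D) - 3) = 3*(-3 + D**2 + 5*D) = -9 + 3*D**2 + 15*D)
U(M, Y) = M*Y
(U(1, r(-5*6*1)) + 28)*p = (1*(-9 + 3*(-5*6*1)**2 + 15*(-5*6*1)) + 28)*100 = (1*(-9 + 3*(-30*1)**2 + 15*(-30*1)) + 28)*100 = (1*(-9 + 3*(-30)**2 + 15*(-30)) + 28)*100 = (1*(-9 + 3*900 - 450) + 28)*100 = (1*(-9 + 2700 - 450) + 28)*100 = (1*2241 + 28)*100 = (2241 + 28)*100 = 2269*100 = 226900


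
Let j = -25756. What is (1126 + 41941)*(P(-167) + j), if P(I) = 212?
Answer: -1100103448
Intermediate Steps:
(1126 + 41941)*(P(-167) + j) = (1126 + 41941)*(212 - 25756) = 43067*(-25544) = -1100103448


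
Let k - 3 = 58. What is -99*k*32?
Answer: -193248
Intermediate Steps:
k = 61 (k = 3 + 58 = 61)
-99*k*32 = -99*61*32 = -6039*32 = -193248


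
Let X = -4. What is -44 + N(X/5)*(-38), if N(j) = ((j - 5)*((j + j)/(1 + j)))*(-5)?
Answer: 8772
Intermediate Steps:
N(j) = -10*j*(-5 + j)/(1 + j) (N(j) = ((-5 + j)*((2*j)/(1 + j)))*(-5) = ((-5 + j)*(2*j/(1 + j)))*(-5) = (2*j*(-5 + j)/(1 + j))*(-5) = -10*j*(-5 + j)/(1 + j))
-44 + N(X/5)*(-38) = -44 + (10*(-4/5)*(5 - (-4)/5)/(1 - 4/5))*(-38) = -44 + (10*(-4*1/5)*(5 - (-4)/5)/(1 - 4*1/5))*(-38) = -44 + (10*(-4/5)*(5 - 1*(-4/5))/(1 - 4/5))*(-38) = -44 + (10*(-4/5)*(5 + 4/5)/(1/5))*(-38) = -44 + (10*(-4/5)*5*(29/5))*(-38) = -44 - 232*(-38) = -44 + 8816 = 8772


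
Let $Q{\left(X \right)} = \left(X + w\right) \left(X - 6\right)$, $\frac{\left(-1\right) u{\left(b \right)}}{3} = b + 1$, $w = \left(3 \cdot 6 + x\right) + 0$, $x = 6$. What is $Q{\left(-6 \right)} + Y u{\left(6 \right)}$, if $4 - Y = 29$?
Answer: $309$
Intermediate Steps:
$Y = -25$ ($Y = 4 - 29 = -25$)
$w = 24$ ($w = \left(3 \cdot 6 + 6\right) + 0 = \left(18 + 6\right) + 0 = 24 + 0 = 24$)
$u{\left(b \right)} = -3 - 3 b$ ($u{\left(b \right)} = - 3 \left(b + 1\right) = - 3 \left(1 + b\right) = -3 - 3 b$)
$Q{\left(X \right)} = \left(-6 + X\right) \left(24 + X\right)$ ($Q{\left(X \right)} = \left(X + 24\right) \left(X - 6\right) = \left(24 + X\right) \left(-6 + X\right) = \left(-6 + X\right) \left(24 + X\right)$)
$Q{\left(-6 \right)} + Y u{\left(6 \right)} = \left(-144 + \left(-6\right)^{2} + 18 \left(-6\right)\right) - 25 \left(-3 - 18\right) = \left(-144 + 36 - 108\right) - 25 \left(-3 - 18\right) = -216 - -525 = -216 + 525 = 309$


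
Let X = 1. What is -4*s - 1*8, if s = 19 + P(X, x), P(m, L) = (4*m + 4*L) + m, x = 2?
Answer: -136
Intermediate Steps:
P(m, L) = 4*L + 5*m (P(m, L) = (4*L + 4*m) + m = 4*L + 5*m)
s = 32 (s = 19 + (4*2 + 5*1) = 19 + (8 + 5) = 19 + 13 = 32)
-4*s - 1*8 = -4*32 - 1*8 = -128 - 8 = -136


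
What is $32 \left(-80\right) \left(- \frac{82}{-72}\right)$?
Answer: $- \frac{26240}{9} \approx -2915.6$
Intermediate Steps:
$32 \left(-80\right) \left(- \frac{82}{-72}\right) = - 2560 \left(\left(-82\right) \left(- \frac{1}{72}\right)\right) = \left(-2560\right) \frac{41}{36} = - \frac{26240}{9}$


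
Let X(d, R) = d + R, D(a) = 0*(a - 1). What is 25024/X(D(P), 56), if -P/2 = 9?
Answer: 3128/7 ≈ 446.86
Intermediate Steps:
P = -18 (P = -2*9 = -18)
D(a) = 0 (D(a) = 0*(-1 + a) = 0)
X(d, R) = R + d
25024/X(D(P), 56) = 25024/(56 + 0) = 25024/56 = 25024*(1/56) = 3128/7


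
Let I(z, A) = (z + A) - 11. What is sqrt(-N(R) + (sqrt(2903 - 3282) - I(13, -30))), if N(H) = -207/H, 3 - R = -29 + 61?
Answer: sqrt(17545 + 841*I*sqrt(379))/29 ≈ 4.9697 + 1.9586*I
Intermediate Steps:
R = -29 (R = 3 - (-29 + 61) = 3 - 1*32 = 3 - 32 = -29)
I(z, A) = -11 + A + z (I(z, A) = (A + z) - 11 = -11 + A + z)
sqrt(-N(R) + (sqrt(2903 - 3282) - I(13, -30))) = sqrt(-(-207)/(-29) + (sqrt(2903 - 3282) - (-11 - 30 + 13))) = sqrt(-(-207)*(-1)/29 + (sqrt(-379) - 1*(-28))) = sqrt(-1*207/29 + (I*sqrt(379) + 28)) = sqrt(-207/29 + (28 + I*sqrt(379))) = sqrt(605/29 + I*sqrt(379))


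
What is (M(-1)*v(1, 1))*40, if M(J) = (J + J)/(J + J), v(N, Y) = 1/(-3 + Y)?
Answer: -20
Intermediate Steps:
M(J) = 1 (M(J) = (2*J)/((2*J)) = (2*J)*(1/(2*J)) = 1)
(M(-1)*v(1, 1))*40 = (1/(-3 + 1))*40 = (1/(-2))*40 = (1*(-½))*40 = -½*40 = -20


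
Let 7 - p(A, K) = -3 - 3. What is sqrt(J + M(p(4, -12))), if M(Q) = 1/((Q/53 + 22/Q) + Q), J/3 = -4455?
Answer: I*sqrt(353921015543)/5146 ≈ 115.61*I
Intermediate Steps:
J = -13365 (J = 3*(-4455) = -13365)
p(A, K) = 13 (p(A, K) = 7 - (-3 - 3) = 7 - 1*(-6) = 7 + 6 = 13)
M(Q) = 1/(22/Q + 54*Q/53) (M(Q) = 1/((Q*(1/53) + 22/Q) + Q) = 1/((Q/53 + 22/Q) + Q) = 1/((22/Q + Q/53) + Q) = 1/(22/Q + 54*Q/53))
sqrt(J + M(p(4, -12))) = sqrt(-13365 + (53/2)*13/(583 + 27*13**2)) = sqrt(-13365 + (53/2)*13/(583 + 27*169)) = sqrt(-13365 + (53/2)*13/(583 + 4563)) = sqrt(-13365 + (53/2)*13/5146) = sqrt(-13365 + (53/2)*13*(1/5146)) = sqrt(-13365 + 689/10292) = sqrt(-137551891/10292) = I*sqrt(353921015543)/5146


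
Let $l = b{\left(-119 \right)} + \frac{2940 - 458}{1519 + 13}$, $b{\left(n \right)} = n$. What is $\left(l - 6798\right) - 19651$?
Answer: $- \frac{20349847}{766} \approx -26566.0$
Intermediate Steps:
$l = - \frac{89913}{766}$ ($l = -119 + \frac{2940 - 458}{1519 + 13} = -119 + \frac{2482}{1532} = -119 + 2482 \cdot \frac{1}{1532} = -119 + \frac{1241}{766} = - \frac{89913}{766} \approx -117.38$)
$\left(l - 6798\right) - 19651 = \left(- \frac{89913}{766} - 6798\right) - 19651 = - \frac{5297181}{766} - 19651 = - \frac{20349847}{766}$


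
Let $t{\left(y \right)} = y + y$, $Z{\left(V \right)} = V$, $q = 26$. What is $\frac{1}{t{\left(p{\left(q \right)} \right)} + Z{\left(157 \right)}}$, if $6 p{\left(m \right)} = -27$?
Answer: $\frac{1}{148} \approx 0.0067568$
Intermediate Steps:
$p{\left(m \right)} = - \frac{9}{2}$ ($p{\left(m \right)} = \frac{1}{6} \left(-27\right) = - \frac{9}{2}$)
$t{\left(y \right)} = 2 y$
$\frac{1}{t{\left(p{\left(q \right)} \right)} + Z{\left(157 \right)}} = \frac{1}{2 \left(- \frac{9}{2}\right) + 157} = \frac{1}{-9 + 157} = \frac{1}{148}$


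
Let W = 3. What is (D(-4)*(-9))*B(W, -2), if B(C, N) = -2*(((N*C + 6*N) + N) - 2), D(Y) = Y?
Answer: 1584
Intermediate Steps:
B(C, N) = 4 - 14*N - 2*C*N (B(C, N) = -2*(((C*N + 6*N) + N) - 2) = -2*(((6*N + C*N) + N) - 2) = -2*((7*N + C*N) - 2) = -2*(-2 + 7*N + C*N) = 4 - 14*N - 2*C*N)
(D(-4)*(-9))*B(W, -2) = (-4*(-9))*(4 - 14*(-2) - 2*3*(-2)) = 36*(4 + 28 + 12) = 36*44 = 1584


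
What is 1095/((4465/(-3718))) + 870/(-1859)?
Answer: -1514452788/1660087 ≈ -912.27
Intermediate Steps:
1095/((4465/(-3718))) + 870/(-1859) = 1095/((4465*(-1/3718))) + 870*(-1/1859) = 1095/(-4465/3718) - 870/1859 = 1095*(-3718/4465) - 870/1859 = -814242/893 - 870/1859 = -1514452788/1660087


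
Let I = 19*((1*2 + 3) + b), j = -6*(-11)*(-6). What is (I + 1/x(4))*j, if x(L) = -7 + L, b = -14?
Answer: 67848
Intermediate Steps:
j = -396 (j = 66*(-6) = -396)
I = -171 (I = 19*((1*2 + 3) - 14) = 19*((2 + 3) - 14) = 19*(5 - 14) = 19*(-9) = -171)
(I + 1/x(4))*j = (-171 + 1/(-7 + 4))*(-396) = (-171 + 1/(-3))*(-396) = (-171 - ⅓)*(-396) = -514/3*(-396) = 67848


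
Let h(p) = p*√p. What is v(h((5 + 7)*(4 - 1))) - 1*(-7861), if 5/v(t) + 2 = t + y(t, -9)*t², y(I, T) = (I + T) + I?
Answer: 155142353427/19735702 ≈ 7861.0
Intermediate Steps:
y(I, T) = T + 2*I
h(p) = p^(3/2)
v(t) = 5/(-2 + t + t²*(-9 + 2*t)) (v(t) = 5/(-2 + (t + (-9 + 2*t)*t²)) = 5/(-2 + (t + t²*(-9 + 2*t))) = 5/(-2 + t + t²*(-9 + 2*t)))
v(h((5 + 7)*(4 - 1))) - 1*(-7861) = 5/(-2 + ((5 + 7)*(4 - 1))^(3/2) + (((5 + 7)*(4 - 1))^(3/2))²*(-9 + 2*((5 + 7)*(4 - 1))^(3/2))) - 1*(-7861) = 5/(-2 + (12*3)^(3/2) + ((12*3)^(3/2))²*(-9 + 2*(12*3)^(3/2))) + 7861 = 5/(-2 + 36^(3/2) + (36^(3/2))²*(-9 + 2*36^(3/2))) + 7861 = 5/(-2 + 216 + 216²*(-9 + 2*216)) + 7861 = 5/(-2 + 216 + 46656*(-9 + 432)) + 7861 = 5/(-2 + 216 + 46656*423) + 7861 = 5/(-2 + 216 + 19735488) + 7861 = 5/19735702 + 7861 = 155142353427/19735702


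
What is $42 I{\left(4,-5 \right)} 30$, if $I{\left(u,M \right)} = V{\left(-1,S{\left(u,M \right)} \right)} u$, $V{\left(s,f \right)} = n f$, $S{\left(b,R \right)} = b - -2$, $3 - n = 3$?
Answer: $0$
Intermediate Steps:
$n = 0$ ($n = 3 - 3 = 0$)
$S{\left(b,R \right)} = 2 + b$ ($S{\left(b,R \right)} = b + 2 = 2 + b$)
$V{\left(s,f \right)} = 0$ ($V{\left(s,f \right)} = 0 f = 0$)
$I{\left(u,M \right)} = 0$ ($I{\left(u,M \right)} = 0 u = 0$)
$42 I{\left(4,-5 \right)} 30 = 42 \cdot 0 \cdot 30 = 0 \cdot 30 = 0$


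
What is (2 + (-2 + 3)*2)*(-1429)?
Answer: -5716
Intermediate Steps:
(2 + (-2 + 3)*2)*(-1429) = (2 + 1*2)*(-1429) = (2 + 2)*(-1429) = 4*(-1429) = -5716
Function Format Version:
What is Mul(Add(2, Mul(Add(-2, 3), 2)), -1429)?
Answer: -5716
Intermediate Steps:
Mul(Add(2, Mul(Add(-2, 3), 2)), -1429) = Mul(Add(2, Mul(1, 2)), -1429) = Mul(Add(2, 2), -1429) = Mul(4, -1429) = -5716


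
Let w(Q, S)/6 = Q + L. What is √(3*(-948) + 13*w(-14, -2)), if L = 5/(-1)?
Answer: I*√4326 ≈ 65.772*I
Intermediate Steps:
L = -5 (L = 5*(-1) = -5)
w(Q, S) = -30 + 6*Q (w(Q, S) = 6*(Q - 5) = 6*(-5 + Q) = -30 + 6*Q)
√(3*(-948) + 13*w(-14, -2)) = √(3*(-948) + 13*(-30 + 6*(-14))) = √(-2844 + 13*(-30 - 84)) = √(-2844 + 13*(-114)) = √(-2844 - 1482) = √(-4326) = I*√4326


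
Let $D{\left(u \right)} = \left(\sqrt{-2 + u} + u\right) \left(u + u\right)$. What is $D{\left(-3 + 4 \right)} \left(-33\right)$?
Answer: $-66 - 66 i \approx -66.0 - 66.0 i$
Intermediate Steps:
$D{\left(u \right)} = 2 u \left(u + \sqrt{-2 + u}\right)$ ($D{\left(u \right)} = \left(u + \sqrt{-2 + u}\right) 2 u = 2 u \left(u + \sqrt{-2 + u}\right)$)
$D{\left(-3 + 4 \right)} \left(-33\right) = 2 \left(-3 + 4\right) \left(\left(-3 + 4\right) + \sqrt{-2 + \left(-3 + 4\right)}\right) \left(-33\right) = 2 \cdot 1 \left(1 + \sqrt{-2 + 1}\right) \left(-33\right) = 2 \cdot 1 \left(1 + \sqrt{-1}\right) \left(-33\right) = 2 \cdot 1 \left(1 + i\right) \left(-33\right) = \left(2 + 2 i\right) \left(-33\right) = -66 - 66 i$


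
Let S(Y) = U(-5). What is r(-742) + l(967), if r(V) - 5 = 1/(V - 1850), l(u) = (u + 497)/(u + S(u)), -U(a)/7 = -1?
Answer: 8208377/1262304 ≈ 6.5027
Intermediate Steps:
U(a) = 7 (U(a) = -7*(-1) = 7)
S(Y) = 7
l(u) = (497 + u)/(7 + u) (l(u) = (u + 497)/(u + 7) = (497 + u)/(7 + u))
r(V) = 5 + 1/(-1850 + V) (r(V) = 5 + 1/(V - 1850) = 5 + 1/(-1850 + V))
r(-742) + l(967) = (-9249 + 5*(-742))/(-1850 - 742) + (497 + 967)/(7 + 967) = (-9249 - 3710)/(-2592) + 1464/974 = -1/2592*(-12959) + (1/974)*1464 = 12959/2592 + 732/487 = 8208377/1262304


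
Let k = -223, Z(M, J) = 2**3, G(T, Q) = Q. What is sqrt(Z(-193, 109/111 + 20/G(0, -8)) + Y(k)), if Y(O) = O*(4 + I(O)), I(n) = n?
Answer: sqrt(48845) ≈ 221.01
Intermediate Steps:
Z(M, J) = 8
Y(O) = O*(4 + O)
sqrt(Z(-193, 109/111 + 20/G(0, -8)) + Y(k)) = sqrt(8 - 223*(4 - 223)) = sqrt(8 - 223*(-219)) = sqrt(8 + 48837) = sqrt(48845)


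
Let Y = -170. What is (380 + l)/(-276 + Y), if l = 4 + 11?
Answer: -395/446 ≈ -0.88565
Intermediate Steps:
l = 15
(380 + l)/(-276 + Y) = (380 + 15)/(-276 - 170) = 395/(-446) = 395*(-1/446) = -395/446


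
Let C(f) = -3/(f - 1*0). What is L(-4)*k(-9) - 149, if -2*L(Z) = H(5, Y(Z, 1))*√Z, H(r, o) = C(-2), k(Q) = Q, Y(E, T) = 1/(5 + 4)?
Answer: -149 + 27*I/2 ≈ -149.0 + 13.5*I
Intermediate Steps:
Y(E, T) = ⅑ (Y(E, T) = 1/9 = ⅑)
C(f) = -3/f (C(f) = -3/(f + 0) = -3/f)
H(r, o) = 3/2 (H(r, o) = -3/(-2) = -3*(-½) = 3/2)
L(Z) = -3*√Z/4
L(-4)*k(-9) - 149 = -3*I/2*(-9) - 149 = 27*I/2 - 149 = -149 + 27*I/2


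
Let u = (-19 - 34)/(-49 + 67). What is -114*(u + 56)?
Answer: -18145/3 ≈ -6048.3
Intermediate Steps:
u = -53/18 ≈ -2.9444
-114*(u + 56) = -114*(-53/18 + 56) = -114*955/18 = -18145/3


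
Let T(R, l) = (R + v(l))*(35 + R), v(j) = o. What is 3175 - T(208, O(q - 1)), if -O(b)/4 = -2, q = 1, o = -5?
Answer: -46154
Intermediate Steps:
v(j) = -5
O(b) = 8 (O(b) = -4*(-2) = 8)
T(R, l) = (-5 + R)*(35 + R) (T(R, l) = (R - 5)*(35 + R) = (-5 + R)*(35 + R))
3175 - T(208, O(q - 1)) = 3175 - (-175 + 208² + 30*208) = 3175 - (-175 + 43264 + 6240) = 3175 - 1*49329 = 3175 - 49329 = -46154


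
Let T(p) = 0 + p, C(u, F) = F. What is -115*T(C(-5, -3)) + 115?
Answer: 460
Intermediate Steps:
T(p) = p
-115*T(C(-5, -3)) + 115 = -115*(-3) + 115 = 345 + 115 = 460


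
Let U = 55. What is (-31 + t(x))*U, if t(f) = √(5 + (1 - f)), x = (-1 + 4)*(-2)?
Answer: -1705 + 110*√3 ≈ -1514.5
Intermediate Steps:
x = -6 (x = 3*(-2) = -6)
t(f) = √(6 - f)
(-31 + t(x))*U = (-31 + √(6 - 1*(-6)))*55 = (-31 + √(6 + 6))*55 = (-31 + √12)*55 = (-31 + 2*√3)*55 = -1705 + 110*√3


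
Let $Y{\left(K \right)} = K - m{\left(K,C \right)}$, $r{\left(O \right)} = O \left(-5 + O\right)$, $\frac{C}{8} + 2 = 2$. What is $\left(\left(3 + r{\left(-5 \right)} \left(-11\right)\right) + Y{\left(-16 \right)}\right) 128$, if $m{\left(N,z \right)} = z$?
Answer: $-72064$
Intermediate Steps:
$C = 0$ ($C = -16 + 8 \cdot 2 = -16 + 16 = 0$)
$Y{\left(K \right)} = K$ ($Y{\left(K \right)} = K - 0 = K + 0 = K$)
$\left(\left(3 + r{\left(-5 \right)} \left(-11\right)\right) + Y{\left(-16 \right)}\right) 128 = \left(\left(3 + - 5 \left(-5 - 5\right) \left(-11\right)\right) - 16\right) 128 = \left(\left(3 + \left(-5\right) \left(-10\right) \left(-11\right)\right) - 16\right) 128 = \left(\left(3 + 50 \left(-11\right)\right) - 16\right) 128 = \left(\left(3 - 550\right) - 16\right) 128 = \left(-547 - 16\right) 128 = \left(-563\right) 128 = -72064$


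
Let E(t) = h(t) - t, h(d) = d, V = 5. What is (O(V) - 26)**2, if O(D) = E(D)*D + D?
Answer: 441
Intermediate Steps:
E(t) = 0 (E(t) = t - t = 0)
O(D) = D (O(D) = 0*D + D = 0 + D = D)
(O(V) - 26)**2 = (5 - 26)**2 = (-21)**2 = 441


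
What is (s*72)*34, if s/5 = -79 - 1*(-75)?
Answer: -48960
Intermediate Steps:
s = -20 (s = 5*(-79 - 1*(-75)) = 5*(-79 + 75) = 5*(-4) = -20)
(s*72)*34 = -20*72*34 = -1440*34 = -48960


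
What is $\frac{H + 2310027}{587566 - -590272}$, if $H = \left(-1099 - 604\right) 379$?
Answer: $\frac{832295}{588919} \approx 1.4133$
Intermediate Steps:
$H = -645437$ ($H = \left(-1703\right) 379 = -645437$)
$\frac{H + 2310027}{587566 - -590272} = \frac{-645437 + 2310027}{587566 - -590272} = \frac{1664590}{587566 + \left(-789698 + 1379970\right)} = \frac{1664590}{587566 + 590272} = \frac{1664590}{1177838} = 1664590 \cdot \frac{1}{1177838} = \frac{832295}{588919}$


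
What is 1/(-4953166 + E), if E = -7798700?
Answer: -1/12751866 ≈ -7.8420e-8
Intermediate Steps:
1/(-4953166 + E) = 1/(-4953166 - 7798700) = 1/(-12751866) = -1/12751866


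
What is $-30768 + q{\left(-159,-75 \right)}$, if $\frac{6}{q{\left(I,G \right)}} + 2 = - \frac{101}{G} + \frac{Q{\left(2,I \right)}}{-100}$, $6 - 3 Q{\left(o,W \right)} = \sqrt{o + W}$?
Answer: $- \frac{1260651648}{40961} - \frac{1800 i \sqrt{157}}{40961} \approx -30777.0 - 0.55062 i$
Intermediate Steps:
$Q{\left(o,W \right)} = 2 - \frac{\sqrt{W + o}}{3}$ ($Q{\left(o,W \right)} = 2 - \frac{\sqrt{o + W}}{3} = 2 - \frac{\sqrt{W + o}}{3}$)
$q{\left(I,G \right)} = \frac{6}{- \frac{101}{50} - \frac{101}{G} + \frac{\sqrt{2 + I}}{300}}$ ($q{\left(I,G \right)} = \frac{6}{-2 + \left(- \frac{101}{G} + \frac{2 - \frac{\sqrt{I + 2}}{3}}{-100}\right)} = \frac{6}{-2 + \left(- \frac{101}{G} + \left(2 - \frac{\sqrt{2 + I}}{3}\right) \left(- \frac{1}{100}\right)\right)} = \frac{6}{-2 - \left(\frac{1}{50} + \frac{101}{G} - \frac{\sqrt{2 + I}}{300}\right)} = \frac{6}{- \frac{101}{50} - \frac{101}{G} + \frac{\sqrt{2 + I}}{300}}$)
$-30768 + q{\left(-159,-75 \right)} = -30768 + 1800 \left(-75\right) \frac{1}{-30300 - -45450 - 75 \sqrt{2 - 159}} = -30768 + 1800 \left(-75\right) \frac{1}{-30300 + 45450 - 75 \sqrt{-157}} = -30768 + 1800 \left(-75\right) \frac{1}{-30300 + 45450 - 75 i \sqrt{157}} = -30768 + 1800 \left(-75\right) \frac{1}{15150 - 75 i \sqrt{157}} = -30768 - \frac{135000}{15150 - 75 i \sqrt{157}}$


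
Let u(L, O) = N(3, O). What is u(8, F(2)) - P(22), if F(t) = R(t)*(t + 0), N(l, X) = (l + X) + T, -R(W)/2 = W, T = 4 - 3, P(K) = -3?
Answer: -1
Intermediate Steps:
T = 1
R(W) = -2*W
N(l, X) = 1 + X + l (N(l, X) = (l + X) + 1 = (X + l) + 1 = 1 + X + l)
F(t) = -2*t² (F(t) = (-2*t)*(t + 0) = (-2*t)*t = -2*t²)
u(L, O) = 4 + O (u(L, O) = 1 + O + 3 = 4 + O)
u(8, F(2)) - P(22) = (4 - 2*2²) - 1*(-3) = (4 - 2*4) + 3 = (4 - 8) + 3 = -4 + 3 = -1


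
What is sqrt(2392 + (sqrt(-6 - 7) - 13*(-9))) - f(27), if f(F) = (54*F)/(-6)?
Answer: 243 + sqrt(2509 + I*sqrt(13)) ≈ 293.09 + 0.035991*I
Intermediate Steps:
f(F) = -9*F (f(F) = (54*F)*(-1/6) = -9*F)
sqrt(2392 + (sqrt(-6 - 7) - 13*(-9))) - f(27) = sqrt(2392 + (sqrt(-6 - 7) - 13*(-9))) - (-9)*27 = sqrt(2392 + (sqrt(-13) + 117)) - 1*(-243) = sqrt(2392 + (I*sqrt(13) + 117)) + 243 = sqrt(2392 + (117 + I*sqrt(13))) + 243 = sqrt(2509 + I*sqrt(13)) + 243 = 243 + sqrt(2509 + I*sqrt(13))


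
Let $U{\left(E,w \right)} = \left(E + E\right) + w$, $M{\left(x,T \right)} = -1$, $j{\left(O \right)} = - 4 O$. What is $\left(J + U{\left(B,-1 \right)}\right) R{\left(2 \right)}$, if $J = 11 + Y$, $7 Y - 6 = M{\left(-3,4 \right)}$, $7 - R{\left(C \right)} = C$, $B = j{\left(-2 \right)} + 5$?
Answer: $\frac{1285}{7} \approx 183.57$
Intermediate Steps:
$B = 13$ ($B = \left(-4\right) \left(-2\right) + 5 = 8 + 5 = 13$)
$R{\left(C \right)} = 7 - C$
$Y = \frac{5}{7}$ ($Y = \frac{6}{7} + \frac{1}{7} \left(-1\right) = \frac{6}{7} - \frac{1}{7} = \frac{5}{7} \approx 0.71429$)
$U{\left(E,w \right)} = w + 2 E$ ($U{\left(E,w \right)} = 2 E + w = w + 2 E$)
$J = \frac{82}{7}$ ($J = 11 + \frac{5}{7} = \frac{82}{7} \approx 11.714$)
$\left(J + U{\left(B,-1 \right)}\right) R{\left(2 \right)} = \left(\frac{82}{7} + \left(-1 + 2 \cdot 13\right)\right) \left(7 - 2\right) = \left(\frac{82}{7} + \left(-1 + 26\right)\right) \left(7 - 2\right) = \left(\frac{82}{7} + 25\right) 5 = \frac{257}{7} \cdot 5 = \frac{1285}{7}$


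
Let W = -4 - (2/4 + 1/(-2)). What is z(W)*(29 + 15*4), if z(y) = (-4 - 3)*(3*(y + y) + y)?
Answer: 17444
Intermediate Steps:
W = -4 (W = -4 - (2*(1/4) + 1*(-1/2)) = -4 - (1/2 - 1/2) = -4 - 1*0 = -4 + 0 = -4)
z(y) = -49*y (z(y) = -7*(3*(2*y) + y) = -7*(6*y + y) = -49*y)
z(W)*(29 + 15*4) = (-49*(-4))*(29 + 15*4) = 196*(29 + 60) = 196*89 = 17444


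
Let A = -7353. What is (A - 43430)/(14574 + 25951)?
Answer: -50783/40525 ≈ -1.2531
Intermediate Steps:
(A - 43430)/(14574 + 25951) = (-7353 - 43430)/(14574 + 25951) = -50783/40525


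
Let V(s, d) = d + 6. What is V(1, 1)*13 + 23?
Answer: 114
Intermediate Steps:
V(s, d) = 6 + d
V(1, 1)*13 + 23 = (6 + 1)*13 + 23 = 7*13 + 23 = 91 + 23 = 114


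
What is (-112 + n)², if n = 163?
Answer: 2601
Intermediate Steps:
(-112 + n)² = (-112 + 163)² = 51² = 2601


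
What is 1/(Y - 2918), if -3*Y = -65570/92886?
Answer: -139329/406529237 ≈ -0.00034273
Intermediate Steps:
Y = 32785/139329 (Y = -(-65570)/(3*92886) = -1/3*(-32785/46443) = 32785/139329 ≈ 0.23531)
1/(Y - 2918) = 1/(32785/139329 - 2918) = 1/(-406529237/139329) = -139329/406529237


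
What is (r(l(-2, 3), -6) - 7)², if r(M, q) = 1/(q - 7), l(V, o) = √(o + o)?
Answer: 8464/169 ≈ 50.083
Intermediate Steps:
l(V, o) = √2*√o (l(V, o) = √(2*o) = √2*√o)
r(M, q) = 1/(-7 + q)
(r(l(-2, 3), -6) - 7)² = (1/(-7 - 6) - 7)² = (1/(-13) - 7)² = (-1/13 - 7)² = (-92/13)² = 8464/169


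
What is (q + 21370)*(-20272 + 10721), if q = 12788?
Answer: -326243058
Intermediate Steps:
(q + 21370)*(-20272 + 10721) = (12788 + 21370)*(-20272 + 10721) = 34158*(-9551) = -326243058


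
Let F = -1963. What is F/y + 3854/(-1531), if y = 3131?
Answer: -15072227/4793561 ≈ -3.1443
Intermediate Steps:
F/y + 3854/(-1531) = -1963/3131 + 3854/(-1531) = -1963*1/3131 + 3854*(-1/1531) = -1963/3131 - 3854/1531 = -15072227/4793561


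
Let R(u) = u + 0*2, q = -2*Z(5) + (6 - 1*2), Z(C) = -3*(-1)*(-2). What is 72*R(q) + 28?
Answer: 1180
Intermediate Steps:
Z(C) = -6 (Z(C) = 3*(-2) = -6)
q = 16 (q = -2*(-6) + (6 - 1*2) = 12 + (6 - 2) = 12 + 4 = 16)
R(u) = u (R(u) = u + 0 = u)
72*R(q) + 28 = 72*16 + 28 = 1152 + 28 = 1180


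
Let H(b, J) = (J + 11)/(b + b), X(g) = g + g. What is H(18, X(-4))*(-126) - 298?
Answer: -617/2 ≈ -308.50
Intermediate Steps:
X(g) = 2*g
H(b, J) = (11 + J)/(2*b) (H(b, J) = (11 + J)/((2*b)) = (11 + J)*(1/(2*b)) = (11 + J)/(2*b))
H(18, X(-4))*(-126) - 298 = ((1/2)*(11 + 2*(-4))/18)*(-126) - 298 = ((1/2)*(1/18)*(11 - 8))*(-126) - 298 = ((1/2)*(1/18)*3)*(-126) - 298 = (1/12)*(-126) - 298 = -21/2 - 298 = -617/2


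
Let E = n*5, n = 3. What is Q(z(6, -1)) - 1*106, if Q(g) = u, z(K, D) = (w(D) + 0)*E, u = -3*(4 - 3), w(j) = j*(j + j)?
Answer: -109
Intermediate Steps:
w(j) = 2*j² (w(j) = j*(2*j) = 2*j²)
E = 15 (E = 3*5 = 15)
u = -3 (u = -3*1 = -3)
z(K, D) = 30*D² (z(K, D) = (2*D² + 0)*15 = (2*D²)*15 = 30*D²)
Q(g) = -3
Q(z(6, -1)) - 1*106 = -3 - 1*106 = -3 - 106 = -109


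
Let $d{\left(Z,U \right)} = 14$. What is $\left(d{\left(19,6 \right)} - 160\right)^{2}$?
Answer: $21316$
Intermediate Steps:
$\left(d{\left(19,6 \right)} - 160\right)^{2} = \left(14 - 160\right)^{2} = \left(-146\right)^{2} = 21316$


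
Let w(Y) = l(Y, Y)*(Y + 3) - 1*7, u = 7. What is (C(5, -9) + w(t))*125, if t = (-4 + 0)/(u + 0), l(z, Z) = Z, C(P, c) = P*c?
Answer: -327000/49 ≈ -6673.5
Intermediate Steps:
t = -4/7 (t = (-4 + 0)/(7 + 0) = -4/7 ≈ -0.57143)
w(Y) = -7 + Y*(3 + Y) (w(Y) = Y*(Y + 3) - 1*7 = Y*(3 + Y) - 7 = -7 + Y*(3 + Y))
(C(5, -9) + w(t))*125 = (5*(-9) + (-7 + (-4/7)**2 + 3*(-4/7)))*125 = (-45 + (-7 + 16/49 - 12/7))*125 = (-45 - 411/49)*125 = -2616/49*125 = -327000/49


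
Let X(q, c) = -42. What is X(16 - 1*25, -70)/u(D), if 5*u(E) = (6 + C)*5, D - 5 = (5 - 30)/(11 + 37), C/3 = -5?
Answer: 14/3 ≈ 4.6667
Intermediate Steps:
C = -15 (C = 3*(-5) = -15)
D = 215/48 (D = 5 + (5 - 30)/(11 + 37) = 5 - 25/48 = 215/48 ≈ 4.4792)
u(E) = -9 (u(E) = ((6 - 15)*5)/5 = (-9*5)/5 = (⅕)*(-45) = -9)
X(16 - 1*25, -70)/u(D) = -42/(-9) = -42*(-⅑) = 14/3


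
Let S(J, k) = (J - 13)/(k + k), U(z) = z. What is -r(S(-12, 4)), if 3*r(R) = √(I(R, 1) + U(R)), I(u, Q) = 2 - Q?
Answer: -I*√34/12 ≈ -0.48591*I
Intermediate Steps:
S(J, k) = (-13 + J)/(2*k) (S(J, k) = (-13 + J)/((2*k)) = (-13 + J)*(1/(2*k)) = (-13 + J)/(2*k))
r(R) = √(1 + R)/3 (r(R) = √((2 - 1*1) + R)/3 = √((2 - 1) + R)/3 = √(1 + R)/3)
-r(S(-12, 4)) = -√(1 + (½)*(-13 - 12)/4)/3 = -√(1 + (½)*(¼)*(-25))/3 = -√(1 - 25/8)/3 = -√(-17/8)/3 = -I*√34/4/3 = -I*√34/12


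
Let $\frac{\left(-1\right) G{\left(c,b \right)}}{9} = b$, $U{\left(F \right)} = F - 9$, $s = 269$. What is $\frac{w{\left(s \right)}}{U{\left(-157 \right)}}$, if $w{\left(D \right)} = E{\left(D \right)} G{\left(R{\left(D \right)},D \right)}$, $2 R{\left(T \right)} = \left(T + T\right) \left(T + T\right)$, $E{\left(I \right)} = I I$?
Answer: $\frac{175185981}{166} \approx 1.0553 \cdot 10^{6}$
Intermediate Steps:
$E{\left(I \right)} = I^{2}$
$R{\left(T \right)} = 2 T^{2}$ ($R{\left(T \right)} = \frac{\left(T + T\right) \left(T + T\right)}{2} = \frac{2 T 2 T}{2} = \frac{4 T^{2}}{2} = 2 T^{2}$)
$U{\left(F \right)} = -9 + F$
$G{\left(c,b \right)} = - 9 b$
$w{\left(D \right)} = - 9 D^{3}$ ($w{\left(D \right)} = D^{2} \left(- 9 D\right) = - 9 D^{3}$)
$\frac{w{\left(s \right)}}{U{\left(-157 \right)}} = \frac{\left(-9\right) 269^{3}}{-9 - 157} = \frac{\left(-9\right) 19465109}{-166} = \left(-175185981\right) \left(- \frac{1}{166}\right) = \frac{175185981}{166}$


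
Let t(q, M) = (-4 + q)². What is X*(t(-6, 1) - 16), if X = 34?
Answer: 2856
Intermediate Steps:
X*(t(-6, 1) - 16) = 34*((-4 - 6)² - 16) = 34*((-10)² - 16) = 34*(100 - 16) = 34*84 = 2856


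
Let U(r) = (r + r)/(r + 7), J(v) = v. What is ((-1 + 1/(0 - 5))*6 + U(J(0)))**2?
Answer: 1296/25 ≈ 51.840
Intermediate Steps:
U(r) = 2*r/(7 + r) (U(r) = (2*r)/(7 + r) = 2*r/(7 + r))
((-1 + 1/(0 - 5))*6 + U(J(0)))**2 = ((-1 + 1/(0 - 5))*6 + 2*0/(7 + 0))**2 = ((-1 + 1/(-5))*6 + 2*0/7)**2 = ((-1 - 1/5)*6 + 2*0*(1/7))**2 = (-6/5*6 + 0)**2 = (-36/5 + 0)**2 = (-36/5)**2 = 1296/25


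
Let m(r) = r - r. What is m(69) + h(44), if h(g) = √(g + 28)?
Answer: 6*√2 ≈ 8.4853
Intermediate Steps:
h(g) = √(28 + g)
m(r) = 0
m(69) + h(44) = 0 + √(28 + 44) = 0 + √72 = 0 + 6*√2 = 6*√2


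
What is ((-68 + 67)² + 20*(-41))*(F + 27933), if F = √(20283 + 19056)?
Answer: -22877127 - 2457*√4371 ≈ -2.3040e+7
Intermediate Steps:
F = 3*√4371 (F = √39339 = 3*√4371 ≈ 198.34)
((-68 + 67)² + 20*(-41))*(F + 27933) = ((-68 + 67)² + 20*(-41))*(3*√4371 + 27933) = ((-1)² - 820)*(27933 + 3*√4371) = (1 - 820)*(27933 + 3*√4371) = -819*(27933 + 3*√4371) = -22877127 - 2457*√4371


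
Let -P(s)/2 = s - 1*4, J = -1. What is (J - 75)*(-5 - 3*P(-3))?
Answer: 3572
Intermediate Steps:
P(s) = 8 - 2*s (P(s) = -2*(s - 1*4) = -2*(s - 4) = -2*(-4 + s) = 8 - 2*s)
(J - 75)*(-5 - 3*P(-3)) = (-1 - 75)*(-5 - 3*(8 - 2*(-3))) = -76*(-5 - 3*(8 + 6)) = -76*(-5 - 3*14) = -76*(-5 - 42) = -76*(-47) = 3572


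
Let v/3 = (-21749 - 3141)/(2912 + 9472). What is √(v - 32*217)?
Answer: I*√1850487069/516 ≈ 83.367*I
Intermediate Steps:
v = -12445/2064 (v = 3*((-21749 - 3141)/(2912 + 9472)) = 3*(-24890/12384) = 3*(-24890*1/12384) = 3*(-12445/6192) = -12445/2064 ≈ -6.0296)
√(v - 32*217) = √(-12445/2064 - 32*217) = √(-12445/2064 - 6944) = √(-14344861/2064) = I*√1850487069/516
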